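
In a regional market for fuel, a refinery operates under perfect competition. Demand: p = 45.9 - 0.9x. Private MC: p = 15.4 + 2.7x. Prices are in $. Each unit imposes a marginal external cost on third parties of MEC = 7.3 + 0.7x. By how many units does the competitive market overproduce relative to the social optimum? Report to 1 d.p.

Market equilibrium (private): 15.4 + 2.7x = 45.9 - 0.9x → x_m = 8.4722.
Social marginal cost = private MC + MEC = 22.7 + 3.4x.
Set SMC = demand: 22.7 + 3.4x = 45.9 - 0.9x → x* = 5.3953.
Gap = |8.4722 − 5.3953| = 3.0769.

3.1 units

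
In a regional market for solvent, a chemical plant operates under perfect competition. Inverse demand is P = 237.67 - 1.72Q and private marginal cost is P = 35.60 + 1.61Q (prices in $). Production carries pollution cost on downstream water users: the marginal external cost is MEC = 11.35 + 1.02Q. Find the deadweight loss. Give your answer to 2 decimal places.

Market equilibrium (private): 35.60 + 1.61Q = 237.67 - 1.72Q → Q_m = 60.6817.
Social marginal cost = private MC + MEC = 46.95 + 2.63Q.
Set SMC = demand: 46.95 + 2.63Q = 237.67 - 1.72Q → Q* = 43.8437.
Height of the DWL triangle at Q_m is SMC(Q_m) − demand(Q_m) = MEC(Q_m) = 73.2453.
DWL = ½ × 16.8380 × 73.2453 = 616.6522.

DWL = $616.65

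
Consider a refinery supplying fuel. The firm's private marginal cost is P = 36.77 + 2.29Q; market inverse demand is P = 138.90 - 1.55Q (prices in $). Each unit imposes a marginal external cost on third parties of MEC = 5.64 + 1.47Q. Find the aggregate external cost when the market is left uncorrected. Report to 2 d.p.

$669.92

Market equilibrium (private): 36.77 + 2.29Q = 138.90 - 1.55Q → Q_m = 26.5964.
Total external cost = ∫₀^{Q_m} (5.64 + 1.47Q) dQ = 5.64×26.5964 + ½×1.47×26.5964² = 669.9195.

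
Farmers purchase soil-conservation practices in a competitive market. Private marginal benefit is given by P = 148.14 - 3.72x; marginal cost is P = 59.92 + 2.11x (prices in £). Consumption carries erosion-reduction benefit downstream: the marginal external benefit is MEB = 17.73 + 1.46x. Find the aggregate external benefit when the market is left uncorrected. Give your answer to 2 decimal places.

Market equilibrium (private): 59.92 + 2.11x = 148.14 - 3.72x → x_m = 15.1321.
Total external benefit = ∫₀^{x_m} (17.73 + 1.46x) dx = 17.73×15.1321 + ½×1.46×15.1321² = 435.4479.

£435.45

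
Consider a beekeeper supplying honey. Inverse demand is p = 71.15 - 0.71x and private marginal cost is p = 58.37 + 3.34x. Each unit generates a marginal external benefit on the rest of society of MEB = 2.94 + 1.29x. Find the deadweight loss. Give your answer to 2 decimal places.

DWL = 8.90

Market equilibrium (private): 58.37 + 3.34x = 71.15 - 0.71x → x_m = 3.1556.
Social marginal cost = private MC − MEB = 55.43 + 2.05x.
Set SMC = demand: 55.43 + 2.05x = 71.15 - 0.71x → x* = 5.6957.
The loss is the area between SMC and demand from x* to x_m; with linear curves that's a triangle of height MEB(x_m).
DWL = ½ × 2.5401 × 7.0107 = 8.9039.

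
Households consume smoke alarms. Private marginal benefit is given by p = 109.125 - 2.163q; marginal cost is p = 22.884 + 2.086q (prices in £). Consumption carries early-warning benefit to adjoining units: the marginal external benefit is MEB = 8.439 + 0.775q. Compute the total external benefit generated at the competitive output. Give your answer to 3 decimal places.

Market equilibrium (private): 22.884 + 2.086q = 109.125 - 2.163q → q_m = 20.2968.
Total external benefit = ∫₀^{q_m} (8.439 + 0.775q) dq = 8.439×20.2968 + ½×0.775×20.2968² = 330.9192.

£330.919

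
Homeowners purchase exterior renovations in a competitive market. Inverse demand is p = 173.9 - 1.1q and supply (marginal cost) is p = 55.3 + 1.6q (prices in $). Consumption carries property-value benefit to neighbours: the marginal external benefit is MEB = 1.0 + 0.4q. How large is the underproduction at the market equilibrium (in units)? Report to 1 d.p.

Market equilibrium (private): 55.3 + 1.6q = 173.9 - 1.1q → q_m = 43.9259.
Social marginal benefit = demand + MEB = 174.9 - 0.7q.
Set SMB = MC: 174.9 - 0.7q = 55.3 + 1.6q → q* = 52.0000.
Gap = |43.9259 − 52.0000| = 8.0741.

8.1 units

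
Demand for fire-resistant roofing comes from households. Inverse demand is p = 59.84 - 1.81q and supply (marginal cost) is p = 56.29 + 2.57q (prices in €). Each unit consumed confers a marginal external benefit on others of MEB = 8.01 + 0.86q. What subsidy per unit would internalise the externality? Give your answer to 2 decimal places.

Social marginal benefit = demand + MEB = 67.85 - 0.95q.
Set SMB = MC: 67.85 - 0.95q = 56.29 + 2.57q → q* = 3.2841.
The Pigouvian subsidy equals MEB at q*: 8.01 + 0.86×3.2841 = 10.8343.

subsidy = €10.83 per unit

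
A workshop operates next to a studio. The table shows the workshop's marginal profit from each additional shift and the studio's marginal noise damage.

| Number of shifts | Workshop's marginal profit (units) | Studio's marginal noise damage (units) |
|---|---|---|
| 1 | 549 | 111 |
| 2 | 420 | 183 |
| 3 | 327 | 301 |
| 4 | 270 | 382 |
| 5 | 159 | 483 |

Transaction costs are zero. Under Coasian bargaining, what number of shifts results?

Bargaining reaches the level where marginal profit last exceeds marginal noise damage.
That holds through level 3 (327 ≥ 301) but not at 4 (270 < 382).

3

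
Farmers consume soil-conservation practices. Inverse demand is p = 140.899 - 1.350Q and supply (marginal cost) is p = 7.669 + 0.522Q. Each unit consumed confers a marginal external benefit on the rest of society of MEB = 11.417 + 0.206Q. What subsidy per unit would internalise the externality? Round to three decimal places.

Social marginal benefit = demand + MEB = 152.316 - 1.144Q.
Set SMB = MC: 152.316 - 1.144Q = 7.669 + 0.522Q → Q* = 86.8229.
The Pigouvian subsidy equals MEB at Q*: 11.417 + 0.206×86.8229 = 29.3025.

subsidy = 29.303 per unit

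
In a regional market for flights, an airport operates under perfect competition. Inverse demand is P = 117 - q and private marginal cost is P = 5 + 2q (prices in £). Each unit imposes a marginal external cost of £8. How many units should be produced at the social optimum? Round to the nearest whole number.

Social marginal cost = private MC + MEC = 13 + 2q.
Set SMC = demand: 13 + 2q = 117 - q → q* = 34.6667.

q* = 35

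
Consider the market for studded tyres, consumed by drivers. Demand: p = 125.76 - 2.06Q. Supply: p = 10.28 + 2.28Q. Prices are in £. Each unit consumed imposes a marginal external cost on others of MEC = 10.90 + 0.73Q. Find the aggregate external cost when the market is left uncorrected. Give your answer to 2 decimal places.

Market equilibrium (private): 10.28 + 2.28Q = 125.76 - 2.06Q → Q_m = 26.6083.
Total external cost = ∫₀^{Q_m} (10.90 + 0.73Q) dQ = 10.90×26.6083 + ½×0.73×26.6083² = 548.4511.

£548.45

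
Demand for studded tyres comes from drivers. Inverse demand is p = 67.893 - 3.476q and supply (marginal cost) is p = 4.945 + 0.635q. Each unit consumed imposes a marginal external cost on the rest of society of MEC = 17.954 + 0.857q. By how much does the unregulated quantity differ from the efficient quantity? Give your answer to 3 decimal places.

Market equilibrium (private): 4.945 + 0.635q = 67.893 - 3.476q → q_m = 15.3121.
Social marginal benefit = demand − MEC = 49.939 - 4.333q.
Set SMB = MC: 49.939 - 4.333q = 4.945 + 0.635q → q* = 9.0568.
Gap = |15.3121 − 9.0568| = 6.2553.

6.255 units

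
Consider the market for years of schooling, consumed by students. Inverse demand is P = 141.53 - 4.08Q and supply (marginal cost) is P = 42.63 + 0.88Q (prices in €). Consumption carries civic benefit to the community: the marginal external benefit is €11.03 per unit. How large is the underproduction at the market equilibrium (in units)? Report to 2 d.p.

Market equilibrium (private): 42.63 + 0.88Q = 141.53 - 4.08Q → Q_m = 19.9395.
Social marginal benefit = demand + MEB = 152.56 - 4.08Q.
Set SMB = MC: 152.56 - 4.08Q = 42.63 + 0.88Q → Q* = 22.1633.
Gap = |19.9395 − 22.1633| = 2.2238.

2.22 units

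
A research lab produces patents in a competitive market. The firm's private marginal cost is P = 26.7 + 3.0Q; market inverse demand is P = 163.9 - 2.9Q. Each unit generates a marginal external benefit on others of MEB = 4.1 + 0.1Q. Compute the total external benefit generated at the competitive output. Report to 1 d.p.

122.4

Market equilibrium (private): 26.7 + 3.0Q = 163.9 - 2.9Q → Q_m = 23.2542.
Total external benefit = ∫₀^{Q_m} (4.1 + 0.1Q) dQ = 4.1×23.2542 + ½×0.1×23.2542² = 122.3801.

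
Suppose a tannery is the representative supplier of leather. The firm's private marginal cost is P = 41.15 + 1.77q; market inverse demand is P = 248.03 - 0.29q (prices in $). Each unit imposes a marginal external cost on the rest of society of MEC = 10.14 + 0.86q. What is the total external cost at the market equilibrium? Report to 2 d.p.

$5355.15

Market equilibrium (private): 41.15 + 1.77q = 248.03 - 0.29q → q_m = 100.4272.
Total external cost = ∫₀^{q_m} (10.14 + 0.86q) dq = 10.14×100.4272 + ½×0.86×100.4272² = 5355.1495.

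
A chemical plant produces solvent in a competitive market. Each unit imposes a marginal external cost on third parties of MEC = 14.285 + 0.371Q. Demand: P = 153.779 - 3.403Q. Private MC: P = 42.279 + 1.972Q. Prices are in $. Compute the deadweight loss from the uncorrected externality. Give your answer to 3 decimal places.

DWL = $42.044

Market equilibrium (private): 42.279 + 1.972Q = 153.779 - 3.403Q → Q_m = 20.7442.
Social marginal cost = private MC + MEC = 56.564 + 2.343Q.
Set SMC = demand: 56.564 + 2.343Q = 153.779 - 3.403Q → Q* = 16.9187.
Height of the DWL triangle at Q_m is SMC(Q_m) − demand(Q_m) = MEC(Q_m) = 21.9811.
DWL = ½ × 3.8255 × 21.9811 = 42.0443.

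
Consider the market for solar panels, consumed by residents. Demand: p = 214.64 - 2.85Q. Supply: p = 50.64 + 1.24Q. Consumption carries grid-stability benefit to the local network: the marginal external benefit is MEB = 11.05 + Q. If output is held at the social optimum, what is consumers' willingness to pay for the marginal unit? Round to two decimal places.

P = 53.19

Social marginal benefit = demand + MEB = 225.69 - 1.85Q.
Set SMB = MC: 225.69 - 1.85Q = 50.64 + 1.24Q → Q* = 56.6505.
Consumer price on the demand curve at Q*: 214.64 − 2.85×56.6505 = 53.1861.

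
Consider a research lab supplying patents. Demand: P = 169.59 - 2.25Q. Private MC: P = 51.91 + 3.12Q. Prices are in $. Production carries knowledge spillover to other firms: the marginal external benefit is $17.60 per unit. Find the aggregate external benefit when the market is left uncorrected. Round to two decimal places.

Market equilibrium (private): 51.91 + 3.12Q = 169.59 - 2.25Q → Q_m = 21.9143.
Total external benefit = MEB × Q_m = 17.60 × 21.9143 = 385.6917.

$385.69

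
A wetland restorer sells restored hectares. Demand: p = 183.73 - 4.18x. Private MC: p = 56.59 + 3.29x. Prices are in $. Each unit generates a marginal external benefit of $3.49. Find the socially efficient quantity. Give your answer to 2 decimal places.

Social marginal cost = private MC − MEB = 53.10 + 3.29x.
Set SMC = demand: 53.10 + 3.29x = 183.73 - 4.18x → x* = 17.4873.

x* = 17.49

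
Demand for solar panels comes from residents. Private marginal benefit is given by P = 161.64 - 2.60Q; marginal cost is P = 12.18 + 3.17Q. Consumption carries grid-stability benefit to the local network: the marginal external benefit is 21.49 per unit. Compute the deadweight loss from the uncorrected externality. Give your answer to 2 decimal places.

DWL = 40.02

Market equilibrium (private): 12.18 + 3.17Q = 161.64 - 2.60Q → Q_m = 25.9029.
Social marginal benefit = demand + MEB = 183.13 - 2.60Q.
Set SMB = MC: 183.13 - 2.60Q = 12.18 + 3.17Q → Q* = 29.6274.
Height of the DWL triangle at Q_m is SMB(Q_m) − MC(Q_m) = MEB(Q_m) = 21.4900.
DWL = ½ × 3.7245 × 21.4900 = 40.0198.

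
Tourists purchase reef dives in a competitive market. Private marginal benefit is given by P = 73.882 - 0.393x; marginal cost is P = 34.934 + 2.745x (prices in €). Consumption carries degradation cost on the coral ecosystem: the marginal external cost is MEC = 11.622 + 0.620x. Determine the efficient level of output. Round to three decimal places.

x* = 7.271

Social marginal benefit = demand − MEC = 62.260 - 1.013x.
Set SMB = MC: 62.260 - 1.013x = 34.934 + 2.745x → x* = 7.2714.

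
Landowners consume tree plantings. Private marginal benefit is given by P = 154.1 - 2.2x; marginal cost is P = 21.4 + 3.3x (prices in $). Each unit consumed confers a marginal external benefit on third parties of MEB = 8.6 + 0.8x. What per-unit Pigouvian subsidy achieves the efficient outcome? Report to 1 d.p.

Social marginal benefit = demand + MEB = 162.7 - 1.4x.
Set SMB = MC: 162.7 - 1.4x = 21.4 + 3.3x → x* = 30.0638.
The Pigouvian subsidy equals MEB at x*: 8.6 + 0.8×30.0638 = 32.6510.

subsidy = $32.7 per unit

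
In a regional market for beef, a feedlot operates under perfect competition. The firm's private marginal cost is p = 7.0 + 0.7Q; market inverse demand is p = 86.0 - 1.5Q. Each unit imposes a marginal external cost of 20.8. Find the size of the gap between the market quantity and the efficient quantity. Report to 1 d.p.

Market equilibrium (private): 7.0 + 0.7Q = 86.0 - 1.5Q → Q_m = 35.9091.
Social marginal cost = private MC + MEC = 27.8 + 0.7Q.
Set SMC = demand: 27.8 + 0.7Q = 86.0 - 1.5Q → Q* = 26.4545.
Gap = |35.9091 − 26.4545| = 9.4546.

9.5 units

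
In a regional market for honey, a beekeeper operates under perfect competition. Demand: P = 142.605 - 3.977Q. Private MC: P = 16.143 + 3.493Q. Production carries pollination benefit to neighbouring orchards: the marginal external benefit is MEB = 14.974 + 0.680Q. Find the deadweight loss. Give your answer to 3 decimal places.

Market equilibrium (private): 16.143 + 3.493Q = 142.605 - 3.977Q → Q_m = 16.9293.
Social marginal cost = private MC − MEB = 1.169 + 2.813Q.
Set SMC = demand: 1.169 + 2.813Q = 142.605 - 3.977Q → Q* = 20.8300.
The welfare-loss triangle has base |Q_m − Q*| and height MEB(Q_m) (the vertical gap between SMC and demand is zero at Q* and MEB at Q_m).
DWL = ½ × 3.9007 × 26.4859 = 51.6568.

DWL = 51.657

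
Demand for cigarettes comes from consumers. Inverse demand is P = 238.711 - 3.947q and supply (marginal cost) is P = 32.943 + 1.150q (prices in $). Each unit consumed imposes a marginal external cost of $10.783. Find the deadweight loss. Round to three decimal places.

Market equilibrium (private): 32.943 + 1.150q = 238.711 - 3.947q → q_m = 40.3704.
Social marginal benefit = demand − MEC = 227.928 - 3.947q.
Set SMB = MC: 227.928 - 3.947q = 32.943 + 1.150q → q* = 38.2549.
Height of the DWL triangle at q_m is MC(q_m) − SMB(q_m) = MEC(q_m) = 10.7830.
DWL = ½ × 2.1155 × 10.7830 = 11.4057.

DWL = $11.406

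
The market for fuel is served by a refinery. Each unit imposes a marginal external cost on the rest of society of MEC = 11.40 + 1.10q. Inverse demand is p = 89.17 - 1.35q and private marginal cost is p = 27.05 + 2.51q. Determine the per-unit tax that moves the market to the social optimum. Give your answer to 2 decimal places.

Social marginal cost = private MC + MEC = 38.45 + 3.61q.
Set SMC = demand: 38.45 + 3.61q = 89.17 - 1.35q → q* = 10.2258.
The Pigouvian tax equals MEC at q*: 11.40 + 1.10×10.2258 = 22.6484.

tax = 22.65 per unit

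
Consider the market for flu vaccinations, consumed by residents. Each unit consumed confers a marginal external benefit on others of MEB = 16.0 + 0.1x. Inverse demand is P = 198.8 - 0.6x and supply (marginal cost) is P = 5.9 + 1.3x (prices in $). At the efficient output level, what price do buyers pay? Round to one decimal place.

Social marginal benefit = demand + MEB = 214.8 - 0.5x.
Set SMB = MC: 214.8 - 0.5x = 5.9 + 1.3x → x* = 116.0556.
Consumer price on the demand curve at x*: 198.8 − 0.6×116.0556 = 129.1666.

P = $129.2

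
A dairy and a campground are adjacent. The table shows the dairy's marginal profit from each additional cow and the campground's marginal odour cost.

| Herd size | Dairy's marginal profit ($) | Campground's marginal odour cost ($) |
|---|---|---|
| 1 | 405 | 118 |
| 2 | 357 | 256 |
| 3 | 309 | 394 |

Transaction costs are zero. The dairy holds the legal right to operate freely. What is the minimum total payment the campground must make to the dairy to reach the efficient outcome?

Left alone the dairy would choose level 3 (marginal profit stays positive).
Efficient level: k* = 2 (marginal profit ≥ marginal odour cost through 2).
The campground must at least cover the dairy's forgone profit from cutting 3→2: 309 = 309.

$309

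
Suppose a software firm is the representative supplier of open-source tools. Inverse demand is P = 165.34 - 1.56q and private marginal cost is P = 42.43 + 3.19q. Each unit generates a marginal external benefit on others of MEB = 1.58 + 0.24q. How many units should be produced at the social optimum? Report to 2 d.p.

Social marginal cost = private MC − MEB = 40.85 + 2.95q.
Set SMC = demand: 40.85 + 2.95q = 165.34 - 1.56q → q* = 27.6031.

q* = 27.60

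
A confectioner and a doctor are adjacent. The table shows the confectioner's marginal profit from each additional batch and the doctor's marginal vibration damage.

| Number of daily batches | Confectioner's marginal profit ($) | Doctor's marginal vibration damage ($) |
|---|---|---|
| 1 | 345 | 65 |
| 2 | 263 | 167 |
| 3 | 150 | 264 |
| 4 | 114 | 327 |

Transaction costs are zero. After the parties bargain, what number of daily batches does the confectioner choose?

2

Bargaining reaches the level where marginal profit last exceeds marginal vibration damage.
That holds through level 2 (263 ≥ 167) but not at 3 (150 < 264).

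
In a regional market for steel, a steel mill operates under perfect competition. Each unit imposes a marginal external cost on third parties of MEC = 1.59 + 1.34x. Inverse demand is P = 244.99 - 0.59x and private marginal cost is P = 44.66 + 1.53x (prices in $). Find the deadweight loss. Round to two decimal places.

DWL = $2375.54

Market equilibrium (private): 44.66 + 1.53x = 244.99 - 0.59x → x_m = 94.4953.
Social marginal cost = private MC + MEC = 46.25 + 2.87x.
Set SMC = demand: 46.25 + 2.87x = 244.99 - 0.59x → x* = 57.4393.
The welfare-loss triangle has base |x_m − x*| and height MEC(x_m) (the vertical gap between SMC and demand is zero at x* and MEC at x_m).
DWL = ½ × 37.0560 × 128.2137 = 2375.5434.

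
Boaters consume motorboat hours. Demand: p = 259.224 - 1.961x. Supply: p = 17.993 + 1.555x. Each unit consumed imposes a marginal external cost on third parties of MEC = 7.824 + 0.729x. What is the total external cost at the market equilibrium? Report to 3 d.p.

2252.598

Market equilibrium (private): 17.993 + 1.555x = 259.224 - 1.961x → x_m = 68.6095.
Total external cost = ∫₀^{x_m} (7.824 + 0.729x) dx = 7.824×68.6095 + ½×0.729×68.6095² = 2252.5983.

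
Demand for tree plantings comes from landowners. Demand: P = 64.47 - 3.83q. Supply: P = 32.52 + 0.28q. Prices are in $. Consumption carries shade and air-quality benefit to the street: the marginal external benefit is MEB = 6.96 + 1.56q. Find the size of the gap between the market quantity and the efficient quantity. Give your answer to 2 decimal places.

Market equilibrium (private): 32.52 + 0.28q = 64.47 - 3.83q → q_m = 7.7737.
Social marginal benefit = demand + MEB = 71.43 - 2.27q.
Set SMB = MC: 71.43 - 2.27q = 32.52 + 0.28q → q* = 15.2588.
Gap = |7.7737 − 15.2588| = 7.4851.

7.49 units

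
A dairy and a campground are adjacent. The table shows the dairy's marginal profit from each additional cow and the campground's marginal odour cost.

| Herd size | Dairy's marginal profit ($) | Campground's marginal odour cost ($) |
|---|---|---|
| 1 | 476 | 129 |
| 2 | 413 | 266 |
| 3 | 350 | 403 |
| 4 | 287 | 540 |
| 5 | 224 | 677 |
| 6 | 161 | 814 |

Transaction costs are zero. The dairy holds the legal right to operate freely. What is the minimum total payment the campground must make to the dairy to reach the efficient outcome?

$1022

Left alone the dairy would choose level 6 (marginal profit stays positive).
Efficient level: k* = 2 (marginal profit ≥ marginal odour cost through 2).
The campground must at least cover the dairy's forgone profit from cutting 6→2: 350 + 287 + 224 + 161 = 1022.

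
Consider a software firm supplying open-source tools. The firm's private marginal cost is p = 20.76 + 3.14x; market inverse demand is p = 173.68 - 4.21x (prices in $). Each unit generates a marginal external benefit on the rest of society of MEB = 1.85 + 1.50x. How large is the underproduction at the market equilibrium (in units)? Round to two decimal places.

Market equilibrium (private): 20.76 + 3.14x = 173.68 - 4.21x → x_m = 20.8054.
Social marginal cost = private MC − MEB = 18.91 + 1.64x.
Set SMC = demand: 18.91 + 1.64x = 173.68 - 4.21x → x* = 26.4564.
Gap = |20.8054 − 26.4564| = 5.6510.

5.65 units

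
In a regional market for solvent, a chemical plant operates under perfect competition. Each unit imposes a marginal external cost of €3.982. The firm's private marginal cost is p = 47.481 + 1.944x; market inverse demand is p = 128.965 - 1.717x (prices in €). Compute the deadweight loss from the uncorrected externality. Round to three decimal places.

DWL = €2.166

Market equilibrium (private): 47.481 + 1.944x = 128.965 - 1.717x → x_m = 22.2573.
Social marginal cost = private MC + MEC = 51.463 + 1.944x.
Set SMC = demand: 51.463 + 1.944x = 128.965 - 1.717x → x* = 21.1696.
The welfare-loss triangle has base |x_m − x*| and height MEC(x_m) (the vertical gap between SMC and demand is zero at x* and MEC at x_m).
DWL = ½ × 1.0877 × 3.9820 = 2.1656.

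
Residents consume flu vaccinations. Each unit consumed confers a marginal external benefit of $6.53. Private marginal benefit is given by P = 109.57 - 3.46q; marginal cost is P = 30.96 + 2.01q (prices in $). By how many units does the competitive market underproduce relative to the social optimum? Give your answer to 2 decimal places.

Market equilibrium (private): 30.96 + 2.01q = 109.57 - 3.46q → q_m = 14.3711.
Social marginal benefit = demand + MEB = 116.10 - 3.46q.
Set SMB = MC: 116.10 - 3.46q = 30.96 + 2.01q → q* = 15.5649.
Gap = |14.3711 − 15.5649| = 1.1938.

1.19 units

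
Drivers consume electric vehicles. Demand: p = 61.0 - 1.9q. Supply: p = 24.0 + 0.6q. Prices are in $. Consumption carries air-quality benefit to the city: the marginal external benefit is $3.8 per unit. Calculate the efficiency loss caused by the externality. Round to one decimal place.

DWL = $2.9

Market equilibrium (private): 24.0 + 0.6q = 61.0 - 1.9q → q_m = 14.8000.
Social marginal benefit = demand + MEB = 64.8 - 1.9q.
Set SMB = MC: 64.8 - 1.9q = 24.0 + 0.6q → q* = 16.3200.
The loss is the area between SMB and MC from q* to q_m; with linear curves that's a triangle of height MEB(q_m).
DWL = ½ × 1.5200 × 3.8000 = 2.8880.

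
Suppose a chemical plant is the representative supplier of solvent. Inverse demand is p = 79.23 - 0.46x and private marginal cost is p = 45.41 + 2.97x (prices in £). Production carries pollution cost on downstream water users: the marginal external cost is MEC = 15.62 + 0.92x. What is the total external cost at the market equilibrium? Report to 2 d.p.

£198.74

Market equilibrium (private): 45.41 + 2.97x = 79.23 - 0.46x → x_m = 9.8601.
Total external cost = ∫₀^{x_m} (15.62 + 0.92x) dx = 15.62×9.8601 + ½×0.92×9.8601² = 198.7367.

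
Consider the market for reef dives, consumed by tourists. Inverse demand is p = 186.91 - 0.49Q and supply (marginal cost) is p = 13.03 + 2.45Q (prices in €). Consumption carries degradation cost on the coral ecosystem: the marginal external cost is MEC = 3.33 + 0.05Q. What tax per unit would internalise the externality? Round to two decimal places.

tax = €6.18 per unit

Social marginal benefit = demand − MEC = 183.58 - 0.54Q.
Set SMB = MC: 183.58 - 0.54Q = 13.03 + 2.45Q → Q* = 57.0401.
The Pigouvian tax equals MEC at Q*: 3.33 + 0.05×57.0401 = 6.1820.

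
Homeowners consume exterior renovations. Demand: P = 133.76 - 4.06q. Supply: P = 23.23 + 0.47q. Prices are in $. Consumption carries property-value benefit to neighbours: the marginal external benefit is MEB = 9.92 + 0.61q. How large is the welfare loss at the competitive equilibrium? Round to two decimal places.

DWL = $78.47

Market equilibrium (private): 23.23 + 0.47q = 133.76 - 4.06q → q_m = 24.3996.
Social marginal benefit = demand + MEB = 143.68 - 3.45q.
Set SMB = MC: 143.68 - 3.45q = 23.23 + 0.47q → q* = 30.7270.
Between q* and q_m the wedge SMB − MC runs linearly from 0 to MEB(q_m), so the loss is a triangle.
DWL = ½ × 6.3274 × 24.8037 = 78.4715.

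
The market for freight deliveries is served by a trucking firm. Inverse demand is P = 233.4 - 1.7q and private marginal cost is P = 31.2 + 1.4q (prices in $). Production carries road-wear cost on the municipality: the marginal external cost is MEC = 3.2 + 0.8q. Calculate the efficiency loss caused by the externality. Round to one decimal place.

DWL = $393.2

Market equilibrium (private): 31.2 + 1.4q = 233.4 - 1.7q → q_m = 65.2258.
Social marginal cost = private MC + MEC = 34.4 + 2.2q.
Set SMC = demand: 34.4 + 2.2q = 233.4 - 1.7q → q* = 51.0256.
The welfare-loss triangle has base |q_m − q*| and height MEC(q_m) (the vertical gap between SMC and demand is zero at q* and MEC at q_m).
DWL = ½ × 14.2002 × 55.3806 = 393.2078.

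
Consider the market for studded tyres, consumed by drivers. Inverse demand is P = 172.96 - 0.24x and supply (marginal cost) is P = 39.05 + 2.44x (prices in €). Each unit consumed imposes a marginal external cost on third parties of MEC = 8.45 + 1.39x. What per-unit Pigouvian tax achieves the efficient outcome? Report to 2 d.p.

tax = €51.30 per unit

Social marginal benefit = demand − MEC = 164.51 - 1.63x.
Set SMB = MC: 164.51 - 1.63x = 39.05 + 2.44x → x* = 30.8256.
The Pigouvian tax equals MEC at x*: 8.45 + 1.39×30.8256 = 51.2976.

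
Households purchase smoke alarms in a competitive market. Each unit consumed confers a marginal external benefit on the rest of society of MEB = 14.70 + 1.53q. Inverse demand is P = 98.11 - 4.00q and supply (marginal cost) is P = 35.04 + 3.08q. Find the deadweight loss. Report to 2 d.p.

Market equilibrium (private): 35.04 + 3.08q = 98.11 - 4.00q → q_m = 8.9082.
Social marginal benefit = demand + MEB = 112.81 - 2.47q.
Set SMB = MC: 112.81 - 2.47q = 35.04 + 3.08q → q* = 14.0126.
The welfare-loss triangle has base |q_m − q*| and height MEB(q_m) (the vertical gap between SMB and MC is zero at q* and MEB at q_m).
DWL = ½ × 5.1044 × 28.3295 = 72.3025.

DWL = 72.30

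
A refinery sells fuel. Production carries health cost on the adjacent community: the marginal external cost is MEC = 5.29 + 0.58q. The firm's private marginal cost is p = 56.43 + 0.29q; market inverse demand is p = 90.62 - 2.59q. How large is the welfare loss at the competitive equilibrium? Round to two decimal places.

Market equilibrium (private): 56.43 + 0.29q = 90.62 - 2.59q → q_m = 11.8715.
Social marginal cost = private MC + MEC = 61.72 + 0.87q.
Set SMC = demand: 61.72 + 0.87q = 90.62 - 2.59q → q* = 8.3526.
The loss is the area between SMC and demand from q* to q_m; with linear curves that's a triangle of height MEC(q_m).
DWL = ½ × 3.5189 × 12.1755 = 21.4222.

DWL = 21.42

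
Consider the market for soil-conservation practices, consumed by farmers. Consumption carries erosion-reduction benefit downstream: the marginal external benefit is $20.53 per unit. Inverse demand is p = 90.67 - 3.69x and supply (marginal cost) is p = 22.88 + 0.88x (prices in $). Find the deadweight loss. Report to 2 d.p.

DWL = $46.11

Market equilibrium (private): 22.88 + 0.88x = 90.67 - 3.69x → x_m = 14.8337.
Social marginal benefit = demand + MEB = 111.20 - 3.69x.
Set SMB = MC: 111.20 - 3.69x = 22.88 + 0.88x → x* = 19.3260.
The loss is the area between SMB and MC from x* to x_m; with linear curves that's a triangle of height MEB(x_m).
DWL = ½ × 4.4923 × 20.5300 = 46.1135.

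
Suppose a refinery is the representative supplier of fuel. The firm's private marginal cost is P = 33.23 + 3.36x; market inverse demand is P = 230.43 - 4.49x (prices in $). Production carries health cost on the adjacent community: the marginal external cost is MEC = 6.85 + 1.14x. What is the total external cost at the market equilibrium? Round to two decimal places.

Market equilibrium (private): 33.23 + 3.36x = 230.43 - 4.49x → x_m = 25.1210.
Total external cost = ∫₀^{x_m} (6.85 + 1.14x) dx = 6.85×25.1210 + ½×1.14×25.1210² = 531.7857.

$531.79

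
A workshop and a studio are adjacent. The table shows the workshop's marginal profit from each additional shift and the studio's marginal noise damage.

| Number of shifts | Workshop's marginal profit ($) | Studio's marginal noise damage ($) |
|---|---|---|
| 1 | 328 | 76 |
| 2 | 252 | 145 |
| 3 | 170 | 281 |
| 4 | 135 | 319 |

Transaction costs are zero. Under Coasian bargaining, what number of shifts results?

Bargaining reaches the level where marginal profit last exceeds marginal noise damage.
That holds through level 2 (252 ≥ 145) but not at 3 (170 < 281).

2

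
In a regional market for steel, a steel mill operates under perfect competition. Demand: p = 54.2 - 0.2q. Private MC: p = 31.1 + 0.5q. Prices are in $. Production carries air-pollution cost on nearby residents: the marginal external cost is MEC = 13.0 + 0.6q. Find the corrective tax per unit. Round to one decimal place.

tax = $17.7 per unit

Social marginal cost = private MC + MEC = 44.1 + 1.1q.
Set SMC = demand: 44.1 + 1.1q = 54.2 - 0.2q → q* = 7.7692.
The Pigouvian tax equals MEC at q*: 13.0 + 0.6×7.7692 = 17.6615.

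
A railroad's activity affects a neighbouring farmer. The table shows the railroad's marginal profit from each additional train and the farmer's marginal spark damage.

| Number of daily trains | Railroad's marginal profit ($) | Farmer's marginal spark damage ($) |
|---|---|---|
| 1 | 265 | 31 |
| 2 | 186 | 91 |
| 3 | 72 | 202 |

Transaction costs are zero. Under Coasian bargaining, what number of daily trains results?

2

Bargaining reaches the level where marginal profit last exceeds marginal spark damage.
That holds through level 2 (186 ≥ 91) but not at 3 (72 < 202).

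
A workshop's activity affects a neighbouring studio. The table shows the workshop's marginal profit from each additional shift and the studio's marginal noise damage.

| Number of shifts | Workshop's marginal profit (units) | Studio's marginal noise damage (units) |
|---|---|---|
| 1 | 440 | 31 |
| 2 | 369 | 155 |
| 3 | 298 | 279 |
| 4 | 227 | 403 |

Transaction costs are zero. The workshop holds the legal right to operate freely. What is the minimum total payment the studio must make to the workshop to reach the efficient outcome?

Left alone the workshop would choose level 4 (marginal profit stays positive).
Efficient level: k* = 3 (marginal profit ≥ marginal noise damage through 3).
The studio must at least cover the workshop's forgone profit from cutting 4→3: 227 = 227.

227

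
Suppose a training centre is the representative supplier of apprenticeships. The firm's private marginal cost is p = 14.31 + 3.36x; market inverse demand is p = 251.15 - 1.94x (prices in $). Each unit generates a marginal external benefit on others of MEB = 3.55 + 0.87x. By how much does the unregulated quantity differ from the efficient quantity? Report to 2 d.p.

9.58 units

Market equilibrium (private): 14.31 + 3.36x = 251.15 - 1.94x → x_m = 44.6868.
Social marginal cost = private MC − MEB = 10.76 + 2.49x.
Set SMC = demand: 10.76 + 2.49x = 251.15 - 1.94x → x* = 54.2641.
Gap = |44.6868 − 54.2641| = 9.5773.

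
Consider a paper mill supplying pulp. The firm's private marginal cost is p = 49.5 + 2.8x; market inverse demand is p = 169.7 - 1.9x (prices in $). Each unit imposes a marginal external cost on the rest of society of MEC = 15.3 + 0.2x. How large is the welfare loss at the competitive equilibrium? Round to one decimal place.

DWL = $42.5

Market equilibrium (private): 49.5 + 2.8x = 169.7 - 1.9x → x_m = 25.5745.
Social marginal cost = private MC + MEC = 64.8 + 3.0x.
Set SMC = demand: 64.8 + 3.0x = 169.7 - 1.9x → x* = 21.4082.
The welfare-loss triangle has base |x_m − x*| and height MEC(x_m) (the vertical gap between SMC and demand is zero at x* and MEC at x_m).
DWL = ½ × 4.1663 × 20.4149 = 42.5273.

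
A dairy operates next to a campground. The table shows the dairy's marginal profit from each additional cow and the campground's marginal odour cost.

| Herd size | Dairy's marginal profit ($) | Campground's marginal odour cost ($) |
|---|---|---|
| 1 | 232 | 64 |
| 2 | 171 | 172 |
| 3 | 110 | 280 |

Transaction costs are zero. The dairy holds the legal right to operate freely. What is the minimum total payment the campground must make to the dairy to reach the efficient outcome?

$281

Left alone the dairy would choose level 3 (marginal profit stays positive).
Efficient level: k* = 1 (marginal profit ≥ marginal odour cost through 1).
The campground must at least cover the dairy's forgone profit from cutting 3→1: 171 + 110 = 281.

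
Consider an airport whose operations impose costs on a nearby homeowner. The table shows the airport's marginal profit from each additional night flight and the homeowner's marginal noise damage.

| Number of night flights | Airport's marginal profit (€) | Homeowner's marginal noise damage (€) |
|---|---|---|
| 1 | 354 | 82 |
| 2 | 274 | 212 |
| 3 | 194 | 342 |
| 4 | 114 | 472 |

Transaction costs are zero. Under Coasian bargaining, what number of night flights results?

Bargaining reaches the level where marginal profit last exceeds marginal noise damage.
That holds through level 2 (274 ≥ 212) but not at 3 (194 < 342).

2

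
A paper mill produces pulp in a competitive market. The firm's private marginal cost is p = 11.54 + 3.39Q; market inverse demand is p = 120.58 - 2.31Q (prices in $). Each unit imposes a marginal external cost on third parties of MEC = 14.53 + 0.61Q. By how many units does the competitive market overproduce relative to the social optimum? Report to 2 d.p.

4.15 units

Market equilibrium (private): 11.54 + 3.39Q = 120.58 - 2.31Q → Q_m = 19.1298.
Social marginal cost = private MC + MEC = 26.07 + 4.00Q.
Set SMC = demand: 26.07 + 4.00Q = 120.58 - 2.31Q → Q* = 14.9778.
Gap = |19.1298 − 14.9778| = 4.1520.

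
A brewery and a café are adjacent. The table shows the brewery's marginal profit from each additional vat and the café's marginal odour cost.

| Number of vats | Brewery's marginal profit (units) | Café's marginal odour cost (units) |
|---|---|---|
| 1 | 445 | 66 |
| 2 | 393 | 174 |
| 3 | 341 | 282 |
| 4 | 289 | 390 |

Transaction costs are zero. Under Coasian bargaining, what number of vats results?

Bargaining reaches the level where marginal profit last exceeds marginal odour cost.
That holds through level 3 (341 ≥ 282) but not at 4 (289 < 390).

3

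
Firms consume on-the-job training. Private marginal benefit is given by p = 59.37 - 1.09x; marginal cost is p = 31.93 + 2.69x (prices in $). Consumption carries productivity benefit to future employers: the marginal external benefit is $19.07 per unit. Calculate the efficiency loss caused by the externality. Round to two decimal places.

Market equilibrium (private): 31.93 + 2.69x = 59.37 - 1.09x → x_m = 7.2593.
Social marginal benefit = demand + MEB = 78.44 - 1.09x.
Set SMB = MC: 78.44 - 1.09x = 31.93 + 2.69x → x* = 12.3042.
The loss is the area between SMB and MC from x* to x_m; with linear curves that's a triangle of height MEB(x_m).
DWL = ½ × 5.0449 × 19.0700 = 48.1031.

DWL = $48.10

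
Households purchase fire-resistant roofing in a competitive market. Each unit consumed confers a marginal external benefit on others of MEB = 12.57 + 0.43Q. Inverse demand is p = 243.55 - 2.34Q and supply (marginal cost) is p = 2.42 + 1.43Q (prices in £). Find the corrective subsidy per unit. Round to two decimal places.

Social marginal benefit = demand + MEB = 256.12 - 1.91Q.
Set SMB = MC: 256.12 - 1.91Q = 2.42 + 1.43Q → Q* = 75.9581.
The Pigouvian subsidy equals MEB at Q*: 12.57 + 0.43×75.9581 = 45.2320.

subsidy = £45.23 per unit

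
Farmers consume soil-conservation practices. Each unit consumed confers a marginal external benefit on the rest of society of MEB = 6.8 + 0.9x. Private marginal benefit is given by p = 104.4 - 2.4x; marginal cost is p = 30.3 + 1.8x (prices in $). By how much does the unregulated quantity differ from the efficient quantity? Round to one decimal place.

Market equilibrium (private): 30.3 + 1.8x = 104.4 - 2.4x → x_m = 17.6429.
Social marginal benefit = demand + MEB = 111.2 - 1.5x.
Set SMB = MC: 111.2 - 1.5x = 30.3 + 1.8x → x* = 24.5152.
Gap = |17.6429 − 24.5152| = 6.8723.

6.9 units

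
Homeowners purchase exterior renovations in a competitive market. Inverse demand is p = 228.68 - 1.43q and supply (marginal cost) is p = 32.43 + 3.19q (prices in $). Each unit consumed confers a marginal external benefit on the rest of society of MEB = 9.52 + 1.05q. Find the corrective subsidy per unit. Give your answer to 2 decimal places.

subsidy = $70.04 per unit

Social marginal benefit = demand + MEB = 238.20 - 0.38q.
Set SMB = MC: 238.20 - 0.38q = 32.43 + 3.19q → q* = 57.6387.
The Pigouvian subsidy equals MEB at q*: 9.52 + 1.05×57.6387 = 70.0406.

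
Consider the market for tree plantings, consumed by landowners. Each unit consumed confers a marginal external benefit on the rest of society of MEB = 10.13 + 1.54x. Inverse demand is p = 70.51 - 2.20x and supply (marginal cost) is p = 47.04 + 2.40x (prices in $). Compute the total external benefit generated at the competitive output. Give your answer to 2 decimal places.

Market equilibrium (private): 47.04 + 2.40x = 70.51 - 2.20x → x_m = 5.1022.
Total external benefit = ∫₀^{x_m} (10.13 + 1.54x) dx = 10.13×5.1022 + ½×1.54×5.1022² = 71.7303.

$71.73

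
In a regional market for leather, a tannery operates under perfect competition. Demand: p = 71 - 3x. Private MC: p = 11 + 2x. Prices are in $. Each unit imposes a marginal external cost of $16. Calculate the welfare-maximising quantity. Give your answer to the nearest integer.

x* = 9

Social marginal cost = private MC + MEC = 27 + 2x.
Set SMC = demand: 27 + 2x = 71 - 3x → x* = 8.8000.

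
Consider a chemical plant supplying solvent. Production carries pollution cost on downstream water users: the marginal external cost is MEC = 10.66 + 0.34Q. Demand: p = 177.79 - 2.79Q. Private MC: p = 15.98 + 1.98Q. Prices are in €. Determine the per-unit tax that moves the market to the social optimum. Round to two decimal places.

tax = €20.72 per unit

Social marginal cost = private MC + MEC = 26.64 + 2.32Q.
Set SMC = demand: 26.64 + 2.32Q = 177.79 - 2.79Q → Q* = 29.5793.
The Pigouvian tax equals MEC at Q*: 10.66 + 0.34×29.5793 = 20.7170.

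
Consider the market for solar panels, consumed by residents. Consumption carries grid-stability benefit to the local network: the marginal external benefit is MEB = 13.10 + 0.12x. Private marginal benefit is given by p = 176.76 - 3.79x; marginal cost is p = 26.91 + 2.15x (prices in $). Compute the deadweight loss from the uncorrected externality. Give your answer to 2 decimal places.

DWL = $22.34

Market equilibrium (private): 26.91 + 2.15x = 176.76 - 3.79x → x_m = 25.2273.
Social marginal benefit = demand + MEB = 189.86 - 3.67x.
Set SMB = MC: 189.86 - 3.67x = 26.91 + 2.15x → x* = 27.9983.
Between x* and x_m the wedge SMB − MC runs linearly from 0 to MEB(x_m), so the loss is a triangle.
DWL = ½ × 2.7710 × 16.1273 = 22.3444.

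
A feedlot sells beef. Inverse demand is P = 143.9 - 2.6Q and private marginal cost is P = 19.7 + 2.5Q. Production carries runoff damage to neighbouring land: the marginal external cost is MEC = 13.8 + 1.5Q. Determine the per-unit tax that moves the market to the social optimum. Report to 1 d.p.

tax = 38.9 per unit

Social marginal cost = private MC + MEC = 33.5 + 4.0Q.
Set SMC = demand: 33.5 + 4.0Q = 143.9 - 2.6Q → Q* = 16.7273.
The Pigouvian tax equals MEC at Q*: 13.8 + 1.5×16.7273 = 38.8910.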